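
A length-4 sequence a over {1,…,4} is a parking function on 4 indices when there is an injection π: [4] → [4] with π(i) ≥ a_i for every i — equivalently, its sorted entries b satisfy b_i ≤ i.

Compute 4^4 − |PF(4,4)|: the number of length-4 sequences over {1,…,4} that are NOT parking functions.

Count = (4−4+1)·(4+1)^(4−1) = 1·125 = 125
Example (4,4,4,2) → sorted (2,4,4,4): b_1=2>1, not a PF.
Total 256; non-PF = 256−125 = 131

131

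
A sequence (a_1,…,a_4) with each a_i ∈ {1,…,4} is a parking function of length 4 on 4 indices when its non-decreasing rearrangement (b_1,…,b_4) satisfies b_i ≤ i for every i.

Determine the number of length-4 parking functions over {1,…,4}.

Count = (4+1−4)·(4+1)^{4−1} = 1×125 = 125 (Konheim–Weiss)
Example (1,1,4,3) → sorted (1,1,3,4): b_i ≤ i ∀i, a PF.

125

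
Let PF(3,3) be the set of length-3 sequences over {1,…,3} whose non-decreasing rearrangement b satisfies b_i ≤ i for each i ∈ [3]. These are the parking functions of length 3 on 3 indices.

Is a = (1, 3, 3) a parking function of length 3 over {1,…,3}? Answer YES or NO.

NO

Rearranged: b = (1, 3, 3).
  b_1=1 ≤ 1
  b_2=3 > 2
  fails at i=2 ⇒ NO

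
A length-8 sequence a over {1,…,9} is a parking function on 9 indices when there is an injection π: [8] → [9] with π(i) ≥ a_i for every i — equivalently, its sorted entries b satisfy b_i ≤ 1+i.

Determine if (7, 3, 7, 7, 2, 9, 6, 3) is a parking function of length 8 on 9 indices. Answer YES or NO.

Rearranged: b = (2, 3, 3, 6, 7, 7, 7, 9).
  b_1=2 ≤ 2
  b_2=3 ≤ 3
  b_3=3 ≤ 4
  b_4=6 > 5
  fails at i=4 ⇒ NO

NO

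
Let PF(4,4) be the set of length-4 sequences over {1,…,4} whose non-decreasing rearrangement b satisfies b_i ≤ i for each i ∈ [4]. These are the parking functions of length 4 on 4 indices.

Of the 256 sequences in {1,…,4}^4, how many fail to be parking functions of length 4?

131

|PF(4,4)| = (4−4+1)·(4+1)^(4−1) = 1·125 = 125 [KW]
E.g. (4,3,1,3) → sorted (1,3,3,4): b_2=3>2, not a PF.
4^4 − 125 = 256 − 125 = 131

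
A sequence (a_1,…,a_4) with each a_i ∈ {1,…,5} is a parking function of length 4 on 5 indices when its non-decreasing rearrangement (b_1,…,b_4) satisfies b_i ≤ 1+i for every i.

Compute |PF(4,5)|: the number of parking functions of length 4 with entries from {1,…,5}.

432

|PF(4,5)| = (5−4+1)·(5+1)^(4−1) = 2·216 = 432
One tuple (3,2,2,4) → sorted (2,2,3,4): b_i ≤ 1+i ∀i, a PF.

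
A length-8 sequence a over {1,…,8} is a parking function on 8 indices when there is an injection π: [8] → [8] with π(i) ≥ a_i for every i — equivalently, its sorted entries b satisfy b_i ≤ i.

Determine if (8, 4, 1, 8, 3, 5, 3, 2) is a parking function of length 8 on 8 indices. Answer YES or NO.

NO

Sorted: b = (1, 2, 3, 3, 4, 5, 8, 8).
  b_1=1 ≤ 1
  b_2=2 ≤ 2
  b_3=3 ≤ 3
  b_4=3 ≤ 4
  b_5=4 ≤ 5
  b_6=5 ≤ 6
  b_7=8 > 7
  fails at i=7 ⇒ NO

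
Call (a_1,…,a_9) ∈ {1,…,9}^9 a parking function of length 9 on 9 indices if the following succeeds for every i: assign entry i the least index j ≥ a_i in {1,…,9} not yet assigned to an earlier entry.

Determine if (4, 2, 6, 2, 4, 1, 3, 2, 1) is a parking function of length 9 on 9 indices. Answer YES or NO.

Rearranged: b = (1, 1, 2, 2, 2, 3, 4, 4, 6).
  b_1=1 ≤ 1
  b_2=1 ≤ 2
  b_3=2 ≤ 3
  b_4=2 ≤ 4
  b_5=2 ≤ 5
  b_6=3 ≤ 6
  b_7=4 ≤ 7
  b_8=4 ≤ 8
  b_9=6 ≤ 9
All bounds hold ⇒ YES

YES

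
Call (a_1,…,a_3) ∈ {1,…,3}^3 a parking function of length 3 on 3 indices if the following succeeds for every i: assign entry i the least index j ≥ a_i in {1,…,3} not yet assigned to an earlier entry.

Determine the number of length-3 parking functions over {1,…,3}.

#PF = (4−3)·4^(3−1) = 1×16 = 16 (Pollak)
One tuple (2,3,1) → sorted (1,2,3): b_i ≤ i ∀i, a PF.

16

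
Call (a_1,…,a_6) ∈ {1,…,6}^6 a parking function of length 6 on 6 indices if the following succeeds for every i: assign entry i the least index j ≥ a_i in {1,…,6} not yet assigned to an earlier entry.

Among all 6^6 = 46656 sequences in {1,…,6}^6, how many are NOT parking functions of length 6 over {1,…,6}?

#PF = (6−6+1)·(6+1)^(6−1) = 1 · 16807 = 16807 (Pollak)
Example (3,4,6,3,4,3) → sorted (3,3,3,4,4,6): b_1=3>1, not a PF.
6^6 − 16807 = 46656 − 16807 = 29849

29849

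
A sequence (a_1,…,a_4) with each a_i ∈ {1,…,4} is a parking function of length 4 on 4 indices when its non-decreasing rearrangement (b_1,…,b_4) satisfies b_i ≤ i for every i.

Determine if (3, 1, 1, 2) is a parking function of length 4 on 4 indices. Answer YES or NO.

YES

Order a: b = (1, 1, 2, 3).
  b_1=1 ≤ 1
  b_2=1 ≤ 2
  b_3=2 ≤ 3
  b_4=3 ≤ 4
All bounds hold ⇒ YES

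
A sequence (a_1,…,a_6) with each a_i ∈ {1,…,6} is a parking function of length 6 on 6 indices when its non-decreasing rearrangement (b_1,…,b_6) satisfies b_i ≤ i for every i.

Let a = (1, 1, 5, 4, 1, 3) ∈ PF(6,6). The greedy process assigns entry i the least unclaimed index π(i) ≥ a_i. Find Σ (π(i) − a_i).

6

Σπ = 6·7/2 = 21 (π permutes [6]); Σa = 1+1+5+4+1+3 = 15; disp = 21−15 = 6.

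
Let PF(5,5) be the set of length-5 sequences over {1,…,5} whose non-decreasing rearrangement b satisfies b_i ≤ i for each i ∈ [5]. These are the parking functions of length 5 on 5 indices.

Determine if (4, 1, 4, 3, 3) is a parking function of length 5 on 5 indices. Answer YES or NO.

Order a: b = (1, 3, 3, 4, 4).
  b_1=1 ≤ 1
  b_2=3 > 2
  fails at i=2 ⇒ NO

NO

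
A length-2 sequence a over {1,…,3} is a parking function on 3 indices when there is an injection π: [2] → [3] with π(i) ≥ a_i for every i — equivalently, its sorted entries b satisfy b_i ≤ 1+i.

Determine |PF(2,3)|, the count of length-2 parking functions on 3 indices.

|PF| = (3+1−2)·(3+1)^{2−1} = 2×4 = 8 (Konheim–Weiss)
One tuple (1,3) → sorted (1,3): b_i ≤ 1+i ∀i, a PF.

8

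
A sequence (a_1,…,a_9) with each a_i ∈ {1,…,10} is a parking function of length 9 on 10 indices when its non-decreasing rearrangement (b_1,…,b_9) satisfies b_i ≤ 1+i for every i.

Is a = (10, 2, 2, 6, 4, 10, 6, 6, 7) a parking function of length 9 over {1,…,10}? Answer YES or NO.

NO

Rearranged: b = (2, 2, 4, 6, 6, 6, 7, 10, 10).
  b_1=2 ≤ 2
  b_2=2 ≤ 3
  b_3=4 ≤ 4
  b_4=6 > 5
  fails at i=4 ⇒ NO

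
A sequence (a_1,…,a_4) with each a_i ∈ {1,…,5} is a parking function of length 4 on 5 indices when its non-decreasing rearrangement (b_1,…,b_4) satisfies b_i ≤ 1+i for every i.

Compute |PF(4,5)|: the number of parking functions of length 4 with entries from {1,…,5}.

|PF(4,5)| = (6−4)·6^(4−1) = 2×216 = 432 (Konheim–Weiss)
Check (2,1,4,2) → sorted (1,2,2,4): b_i ≤ 1+i ∀i, a PF.

432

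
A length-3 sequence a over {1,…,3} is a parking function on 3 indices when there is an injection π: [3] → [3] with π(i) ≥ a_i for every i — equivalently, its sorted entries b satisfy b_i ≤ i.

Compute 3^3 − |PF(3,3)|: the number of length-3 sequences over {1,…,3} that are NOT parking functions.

Count = (4−3)·4^(3−1) = 1·16 = 16 (Konheim–Weiss)
Check (3,3,2) → sorted (2,3,3): b_1=2>1, not a PF.
3^3 − 16 = 27 − 16 = 11

11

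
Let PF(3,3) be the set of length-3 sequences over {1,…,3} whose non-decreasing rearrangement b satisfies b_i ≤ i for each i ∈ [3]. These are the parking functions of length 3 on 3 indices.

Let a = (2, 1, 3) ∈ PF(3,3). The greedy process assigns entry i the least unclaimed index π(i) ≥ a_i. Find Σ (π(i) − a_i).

Σπ = 3·4/2 = 6 (π permutes [3]); Σa = 2+1+3 = 6; disp = 6−6 = 0.

0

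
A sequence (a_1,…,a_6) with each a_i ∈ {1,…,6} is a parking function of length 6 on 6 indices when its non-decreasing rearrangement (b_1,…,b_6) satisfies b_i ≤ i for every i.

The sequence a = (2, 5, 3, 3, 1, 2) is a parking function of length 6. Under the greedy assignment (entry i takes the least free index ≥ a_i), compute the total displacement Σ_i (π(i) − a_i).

Σπ = 21 ({1..6} each once); Σa = 2+5+3+3+1+2 = 16; disp = 21−16 = 5.

5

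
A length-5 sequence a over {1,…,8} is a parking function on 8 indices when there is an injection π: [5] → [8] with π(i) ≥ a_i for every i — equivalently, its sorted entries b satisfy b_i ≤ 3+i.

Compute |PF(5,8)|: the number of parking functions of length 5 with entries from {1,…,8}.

26244

|PF(5,8)| = (9−5)·9^(5−1) = 4·6561 = 26244 (Konheim–Weiss)
One tuple (2,7,3,3,7) → sorted (2,3,3,7,7): b_i ≤ 3+i ∀i, a PF.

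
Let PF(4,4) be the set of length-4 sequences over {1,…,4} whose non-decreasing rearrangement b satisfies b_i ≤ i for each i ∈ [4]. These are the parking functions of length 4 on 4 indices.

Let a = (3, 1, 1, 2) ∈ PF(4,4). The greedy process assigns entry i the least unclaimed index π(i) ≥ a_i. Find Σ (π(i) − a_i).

3

Σπ = 10 ({1..4} each once); Σa = 3+1+1+2 = 7; disp = 10−7 = 3.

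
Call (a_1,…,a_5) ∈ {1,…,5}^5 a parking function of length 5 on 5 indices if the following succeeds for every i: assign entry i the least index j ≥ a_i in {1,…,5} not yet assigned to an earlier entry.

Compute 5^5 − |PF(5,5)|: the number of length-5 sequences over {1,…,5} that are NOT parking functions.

1829

Count = (5−5+1)·(5+1)^(5−1) = 1·1296 = 1296
One tuple (4,3,3,2,4) → sorted (2,3,3,4,4): b_1=2>1, not a PF.
5^5 − 1296 = 3125 − 1296 = 1829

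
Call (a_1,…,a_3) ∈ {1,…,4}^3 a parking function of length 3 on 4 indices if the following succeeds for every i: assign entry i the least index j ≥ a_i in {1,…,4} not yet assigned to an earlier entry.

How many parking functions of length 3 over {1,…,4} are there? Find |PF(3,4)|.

Count = 2·5^2 = 2×25 = 50 (Pollak)
Example (3,2,4) → sorted (2,3,4): b_i ≤ 1+i ∀i, a PF.

50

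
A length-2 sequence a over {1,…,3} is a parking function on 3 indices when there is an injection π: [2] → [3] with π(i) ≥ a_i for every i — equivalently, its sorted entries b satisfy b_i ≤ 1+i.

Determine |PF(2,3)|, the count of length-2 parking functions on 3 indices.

|PF(2,3)| = (4−2)·4^(2−1) = 2×4 = 8 (Pollak)
One tuple (1,3) → sorted (1,3): b_i ≤ 1+i ∀i, a PF.

8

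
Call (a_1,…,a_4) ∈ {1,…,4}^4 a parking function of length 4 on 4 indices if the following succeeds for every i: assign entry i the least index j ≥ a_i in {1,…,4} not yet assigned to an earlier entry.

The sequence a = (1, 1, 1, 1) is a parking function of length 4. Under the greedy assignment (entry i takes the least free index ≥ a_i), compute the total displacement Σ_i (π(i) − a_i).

Σπ = 10 ({1..4} each once); Σa = 1+1+1+1 = 4; disp = 10−4 = 6.

6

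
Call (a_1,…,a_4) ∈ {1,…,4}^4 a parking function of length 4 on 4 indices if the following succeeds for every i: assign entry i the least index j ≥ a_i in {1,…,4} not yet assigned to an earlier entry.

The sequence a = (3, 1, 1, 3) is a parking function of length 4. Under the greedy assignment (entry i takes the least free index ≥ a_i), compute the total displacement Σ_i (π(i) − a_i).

2

Σπ = 10 ({1..4} each once); Σa = 3+1+1+3 = 8; disp = 10−8 = 2.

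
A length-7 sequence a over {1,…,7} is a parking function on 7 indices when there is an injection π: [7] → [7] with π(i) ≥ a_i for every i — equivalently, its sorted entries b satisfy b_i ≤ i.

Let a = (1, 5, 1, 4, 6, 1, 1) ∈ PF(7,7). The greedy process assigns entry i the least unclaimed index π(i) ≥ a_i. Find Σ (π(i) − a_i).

Σπ(i) = 1+…+7 = 28; Σa = 1+5+1+4+6+1+1 = 19; disp = 28−19 = 9.

9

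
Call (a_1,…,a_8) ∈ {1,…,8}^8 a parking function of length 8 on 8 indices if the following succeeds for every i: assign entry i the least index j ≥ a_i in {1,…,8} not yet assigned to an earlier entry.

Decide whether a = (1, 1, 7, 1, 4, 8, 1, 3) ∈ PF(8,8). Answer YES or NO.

Sorted: b = (1, 1, 1, 1, 3, 4, 7, 8).
  b_1=1 ≤ 1
  b_2=1 ≤ 2
  b_3=1 ≤ 3
  b_4=1 ≤ 4
  b_5=3 ≤ 5
  b_6=4 ≤ 6
  b_7=7 ≤ 7
  b_8=8 ≤ 8
All bounds hold ⇒ YES

YES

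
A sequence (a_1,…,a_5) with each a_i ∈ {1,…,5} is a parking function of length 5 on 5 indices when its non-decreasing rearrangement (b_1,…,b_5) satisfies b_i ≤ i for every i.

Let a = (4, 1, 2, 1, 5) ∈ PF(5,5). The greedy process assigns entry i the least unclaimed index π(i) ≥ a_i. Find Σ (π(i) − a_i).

Σπ = 5·6/2 = 15 (π permutes [5]); Σa = 4+1+2+1+5 = 13; disp = 15−13 = 2.

2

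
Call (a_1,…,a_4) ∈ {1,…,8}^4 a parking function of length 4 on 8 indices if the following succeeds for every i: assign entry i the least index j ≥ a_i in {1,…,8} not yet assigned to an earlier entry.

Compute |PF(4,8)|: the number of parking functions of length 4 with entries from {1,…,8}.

|PF(4,8)| = (8+1−4)·(8+1)^{4−1} = 5×729 = 3645 (Pollak)
Example (3,3,6,6) → sorted (3,3,6,6): b_i ≤ 4+i ∀i, a PF.

3645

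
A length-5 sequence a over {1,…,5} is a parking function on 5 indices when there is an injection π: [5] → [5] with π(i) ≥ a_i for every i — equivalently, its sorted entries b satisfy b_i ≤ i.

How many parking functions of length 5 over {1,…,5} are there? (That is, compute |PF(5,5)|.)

Count = (6−5)·6^(5−1) = 1×1296 = 1296 (Pollak)
Check (1,5,4,2,3) → sorted (1,2,3,4,5): b_i ≤ i ∀i, a PF.

1296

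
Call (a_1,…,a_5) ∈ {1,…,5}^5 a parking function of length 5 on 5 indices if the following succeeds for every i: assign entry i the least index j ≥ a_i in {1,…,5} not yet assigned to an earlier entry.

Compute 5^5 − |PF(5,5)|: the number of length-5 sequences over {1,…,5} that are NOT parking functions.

Count = (6−5)·6^(5−1) = 1 · 1296 = 1296 (Pollak)
One tuple (5,5,5,5,5) → sorted (5,5,5,5,5): b_1=5>1, not a PF.
So 3125 − 1296 = 1829 fail.

1829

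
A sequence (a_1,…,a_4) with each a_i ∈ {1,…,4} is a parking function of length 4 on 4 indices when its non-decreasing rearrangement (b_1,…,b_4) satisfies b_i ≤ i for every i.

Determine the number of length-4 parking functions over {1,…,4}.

125

Count = (4+1−4)·(4+1)^{4−1} = 1×125 = 125 (Pollak)
E.g. (1,1,3,1) → sorted (1,1,1,3): b_i ≤ i ∀i, a PF.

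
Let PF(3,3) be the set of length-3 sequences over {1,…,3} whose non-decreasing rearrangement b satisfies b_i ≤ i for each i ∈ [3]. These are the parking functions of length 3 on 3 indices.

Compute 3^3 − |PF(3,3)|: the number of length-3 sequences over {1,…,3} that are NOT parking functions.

#PF = (3−3+1)·(3+1)^(3−1) = 1·16 = 16 [KW]
Example (2,3,3) → sorted (2,3,3): b_1=2>1, not a PF.
So 27 − 16 = 11 fail.

11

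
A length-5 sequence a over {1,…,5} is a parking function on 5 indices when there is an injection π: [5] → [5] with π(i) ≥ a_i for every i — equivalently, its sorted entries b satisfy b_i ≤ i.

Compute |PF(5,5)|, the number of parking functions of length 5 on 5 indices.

1296

|PF| = (6−5)·6^(5−1) = 1 · 1296 = 1296 [KW]
Example (2,2,2,2,1) → sorted (1,2,2,2,2): b_i ≤ i ∀i, a PF.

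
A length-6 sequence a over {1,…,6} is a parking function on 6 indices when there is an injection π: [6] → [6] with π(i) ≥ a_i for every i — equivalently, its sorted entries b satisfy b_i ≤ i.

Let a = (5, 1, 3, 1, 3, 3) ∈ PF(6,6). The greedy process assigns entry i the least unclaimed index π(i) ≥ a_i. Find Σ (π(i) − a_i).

Σπ = 21 ({1..6} each once); Σa = 5+1+3+1+3+3 = 16; disp = 21−16 = 5.

5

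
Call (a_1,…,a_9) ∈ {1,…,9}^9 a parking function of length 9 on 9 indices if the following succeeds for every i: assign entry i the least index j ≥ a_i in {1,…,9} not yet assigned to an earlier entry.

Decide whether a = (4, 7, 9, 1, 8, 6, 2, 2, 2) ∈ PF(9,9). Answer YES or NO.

Rearranged: b = (1, 2, 2, 2, 4, 6, 7, 8, 9).
  b_1=1 ≤ 1
  b_2=2 ≤ 2
  b_3=2 ≤ 3
  b_4=2 ≤ 4
  b_5=4 ≤ 5
  b_6=6 ≤ 6
  b_7=7 ≤ 7
  b_8=8 ≤ 8
  b_9=9 ≤ 9
All bounds hold ⇒ YES

YES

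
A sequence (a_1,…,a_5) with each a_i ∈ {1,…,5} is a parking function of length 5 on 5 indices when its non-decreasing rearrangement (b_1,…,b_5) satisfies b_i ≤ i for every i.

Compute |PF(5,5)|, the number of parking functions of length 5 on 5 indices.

1296

|PF| = 1·6^4 = 1×1296 = 1296 (Pollak)
E.g. (3,5,4,1,1) → sorted (1,1,3,4,5): b_i ≤ i ∀i, a PF.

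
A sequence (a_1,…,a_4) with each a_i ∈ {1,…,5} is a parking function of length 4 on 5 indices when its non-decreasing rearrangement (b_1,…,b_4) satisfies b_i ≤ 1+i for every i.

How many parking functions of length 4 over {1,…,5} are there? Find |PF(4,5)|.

432

Count = (5+1−4)·(5+1)^{4−1} = 2 · 216 = 432 (Pollak)
Example (4,1,3,1) → sorted (1,1,3,4): b_i ≤ 1+i ∀i, a PF.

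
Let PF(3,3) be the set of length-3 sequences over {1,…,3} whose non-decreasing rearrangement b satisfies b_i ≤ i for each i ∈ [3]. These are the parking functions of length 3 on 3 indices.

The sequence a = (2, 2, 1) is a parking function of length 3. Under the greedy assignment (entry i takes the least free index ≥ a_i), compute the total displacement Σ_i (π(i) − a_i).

1

Σπ(i) = 1+…+3 = 6; Σa = 2+2+1 = 5; disp = 6−5 = 1.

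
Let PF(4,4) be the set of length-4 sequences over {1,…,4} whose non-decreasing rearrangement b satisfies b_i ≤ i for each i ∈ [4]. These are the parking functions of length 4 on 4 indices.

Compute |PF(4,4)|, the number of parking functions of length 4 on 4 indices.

125

#PF = (5−4)·5^(4−1) = 1×125 = 125 (Pollak)
One tuple (4,1,2,1) → sorted (1,1,2,4): b_i ≤ i ∀i, a PF.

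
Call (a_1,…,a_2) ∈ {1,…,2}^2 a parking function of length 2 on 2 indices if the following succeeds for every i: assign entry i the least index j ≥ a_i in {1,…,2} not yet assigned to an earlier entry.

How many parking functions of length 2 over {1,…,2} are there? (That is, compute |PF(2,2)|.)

3

Count = 1·3^1 = 1×3 = 3
One tuple (2,1) → sorted (1,2): b_i ≤ i ∀i, a PF.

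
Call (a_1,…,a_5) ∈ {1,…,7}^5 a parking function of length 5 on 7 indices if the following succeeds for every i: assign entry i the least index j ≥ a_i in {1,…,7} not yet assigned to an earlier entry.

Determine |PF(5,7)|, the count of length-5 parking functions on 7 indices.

12288

Count = (8−5)·8^(5−1) = 3×4096 = 12288 (Konheim–Weiss)
E.g. (4,7,6,1,2) → sorted (1,2,4,6,7): b_i ≤ 2+i ∀i, a PF.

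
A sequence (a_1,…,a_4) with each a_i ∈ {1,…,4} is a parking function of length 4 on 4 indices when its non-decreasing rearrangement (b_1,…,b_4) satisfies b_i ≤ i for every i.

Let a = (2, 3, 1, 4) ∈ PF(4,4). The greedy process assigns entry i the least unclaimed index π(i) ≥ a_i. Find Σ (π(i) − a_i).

Σπ = 10 ({1..4} each once); Σa = 2+3+1+4 = 10; disp = 10−10 = 0.

0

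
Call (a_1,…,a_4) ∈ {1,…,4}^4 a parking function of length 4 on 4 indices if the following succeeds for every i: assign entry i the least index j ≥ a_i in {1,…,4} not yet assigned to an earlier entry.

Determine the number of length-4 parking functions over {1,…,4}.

125

#PF = (5−4)·5^(4−1) = 1 · 125 = 125 (Pollak)
Example (1,2,2,2) → sorted (1,2,2,2): b_i ≤ i ∀i, a PF.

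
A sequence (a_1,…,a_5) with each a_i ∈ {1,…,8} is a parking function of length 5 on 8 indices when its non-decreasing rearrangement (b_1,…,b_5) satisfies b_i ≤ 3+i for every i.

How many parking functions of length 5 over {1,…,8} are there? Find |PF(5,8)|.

|PF| = 4·9^4 = 4 · 6561 = 26244 (Konheim–Weiss)
Check (2,5,4,4,4) → sorted (2,4,4,4,5): b_i ≤ 3+i ∀i, a PF.

26244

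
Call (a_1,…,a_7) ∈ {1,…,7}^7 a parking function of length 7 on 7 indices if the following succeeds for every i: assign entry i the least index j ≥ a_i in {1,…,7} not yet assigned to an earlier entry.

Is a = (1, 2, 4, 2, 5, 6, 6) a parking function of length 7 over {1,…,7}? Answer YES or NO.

YES

Order a: b = (1, 2, 2, 4, 5, 6, 6).
  b_1=1 ≤ 1
  b_2=2 ≤ 2
  b_3=2 ≤ 3
  b_4=4 ≤ 4
  b_5=5 ≤ 5
  b_6=6 ≤ 6
  b_7=6 ≤ 7
All bounds hold ⇒ YES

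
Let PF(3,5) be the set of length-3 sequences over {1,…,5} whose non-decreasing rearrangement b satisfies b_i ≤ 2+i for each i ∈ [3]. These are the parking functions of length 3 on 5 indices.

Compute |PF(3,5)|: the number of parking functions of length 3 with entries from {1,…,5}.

108

|PF| = (5+1−3)·(5+1)^{3−1} = 3 · 36 = 108 [KW]
Check (2,3,3) → sorted (2,3,3): b_i ≤ 2+i ∀i, a PF.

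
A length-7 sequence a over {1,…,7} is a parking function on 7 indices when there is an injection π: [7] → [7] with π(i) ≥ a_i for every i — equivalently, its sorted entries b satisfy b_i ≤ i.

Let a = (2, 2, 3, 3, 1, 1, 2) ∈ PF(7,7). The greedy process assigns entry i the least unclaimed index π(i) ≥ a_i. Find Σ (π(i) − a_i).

14

Σπ = 7·8/2 = 28 (π permutes [7]); Σa = 2+2+3+3+1+1+2 = 14; disp = 28−14 = 14.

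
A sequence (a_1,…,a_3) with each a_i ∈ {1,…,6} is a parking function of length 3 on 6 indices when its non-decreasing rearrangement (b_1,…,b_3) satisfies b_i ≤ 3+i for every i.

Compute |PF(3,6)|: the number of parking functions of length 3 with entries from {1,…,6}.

|PF| = (6+1−3)·(6+1)^{3−1} = 4·49 = 196
One tuple (1,4,2) → sorted (1,2,4): b_i ≤ 3+i ∀i, a PF.

196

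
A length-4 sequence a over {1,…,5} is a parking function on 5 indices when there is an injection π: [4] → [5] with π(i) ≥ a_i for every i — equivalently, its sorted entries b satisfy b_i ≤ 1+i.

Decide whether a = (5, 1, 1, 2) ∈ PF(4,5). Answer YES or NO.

Rearranged: b = (1, 1, 2, 5).
  b_1=1 ≤ 2
  b_2=1 ≤ 3
  b_3=2 ≤ 4
  b_4=5 ≤ 5
All bounds hold ⇒ YES

YES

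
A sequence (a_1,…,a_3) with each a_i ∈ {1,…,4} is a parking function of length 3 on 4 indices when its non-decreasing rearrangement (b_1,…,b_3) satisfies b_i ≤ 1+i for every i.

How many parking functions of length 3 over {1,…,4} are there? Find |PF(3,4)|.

Count = (4−3+1)·(4+1)^(3−1) = 2×25 = 50 [KW]
One tuple (1,3,4) → sorted (1,3,4): b_i ≤ 1+i ∀i, a PF.

50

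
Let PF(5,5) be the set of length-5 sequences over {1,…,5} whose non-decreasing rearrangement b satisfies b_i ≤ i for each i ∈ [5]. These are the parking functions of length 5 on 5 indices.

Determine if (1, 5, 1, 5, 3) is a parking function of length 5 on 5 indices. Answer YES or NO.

NO

Rearranged: b = (1, 1, 3, 5, 5).
  b_1=1 ≤ 1
  b_2=1 ≤ 2
  b_3=3 ≤ 3
  b_4=5 > 4
  fails at i=4 ⇒ NO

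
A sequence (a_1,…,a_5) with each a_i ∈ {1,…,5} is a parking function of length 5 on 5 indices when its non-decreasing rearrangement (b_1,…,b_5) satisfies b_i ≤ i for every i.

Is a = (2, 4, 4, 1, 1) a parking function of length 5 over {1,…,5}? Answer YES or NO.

Rearranged: b = (1, 1, 2, 4, 4).
  b_1=1 ≤ 1
  b_2=1 ≤ 2
  b_3=2 ≤ 3
  b_4=4 ≤ 4
  b_5=4 ≤ 5
All bounds hold ⇒ YES

YES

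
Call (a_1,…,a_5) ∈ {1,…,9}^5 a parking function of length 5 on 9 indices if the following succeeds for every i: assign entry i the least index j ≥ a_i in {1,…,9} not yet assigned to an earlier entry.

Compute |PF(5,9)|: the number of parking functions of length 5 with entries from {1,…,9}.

50000

#PF = 5·10^4 = 5 · 10000 = 50000 [KW]
E.g. (4,7,1,2,5) → sorted (1,2,4,5,7): b_i ≤ 4+i ∀i, a PF.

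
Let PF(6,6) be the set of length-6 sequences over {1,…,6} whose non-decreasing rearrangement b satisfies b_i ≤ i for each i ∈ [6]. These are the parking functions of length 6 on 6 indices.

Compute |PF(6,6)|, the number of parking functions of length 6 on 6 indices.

16807

#PF = (6+1−6)·(6+1)^{6−1} = 1·16807 = 16807 (Pollak)
One tuple (3,1,5,2,4,1) → sorted (1,1,2,3,4,5): b_i ≤ i ∀i, a PF.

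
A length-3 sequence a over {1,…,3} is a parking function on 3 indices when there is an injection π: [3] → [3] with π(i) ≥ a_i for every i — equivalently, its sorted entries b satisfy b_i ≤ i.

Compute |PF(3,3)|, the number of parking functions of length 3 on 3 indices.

16

#PF = 1·4^2 = 1 · 16 = 16
Example (1,1,3) → sorted (1,1,3): b_i ≤ i ∀i, a PF.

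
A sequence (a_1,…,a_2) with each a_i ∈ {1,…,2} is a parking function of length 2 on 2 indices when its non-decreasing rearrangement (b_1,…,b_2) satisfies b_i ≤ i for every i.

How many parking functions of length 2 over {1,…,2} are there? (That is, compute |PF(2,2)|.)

#PF = (2+1−2)·(2+1)^{2−1} = 1 · 3 = 3
Check (1,1) → sorted (1,1): b_i ≤ i ∀i, a PF.

3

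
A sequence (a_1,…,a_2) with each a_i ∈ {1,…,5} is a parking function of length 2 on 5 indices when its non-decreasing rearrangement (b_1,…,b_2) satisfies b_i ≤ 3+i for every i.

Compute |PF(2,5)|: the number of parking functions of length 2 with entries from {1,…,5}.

#PF = (6−2)·6^(2−1) = 4×6 = 24 (Konheim–Weiss)
E.g. (2,1) → sorted (1,2): b_i ≤ 3+i ∀i, a PF.

24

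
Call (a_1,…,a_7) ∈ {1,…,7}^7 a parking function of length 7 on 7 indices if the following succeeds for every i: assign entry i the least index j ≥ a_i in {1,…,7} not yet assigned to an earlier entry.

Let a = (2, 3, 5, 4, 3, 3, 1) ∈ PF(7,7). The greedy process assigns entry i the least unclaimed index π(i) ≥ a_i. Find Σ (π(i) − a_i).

Σπ = 28 ({1..7} each once); Σa = 2+3+5+4+3+3+1 = 21; disp = 28−21 = 7.

7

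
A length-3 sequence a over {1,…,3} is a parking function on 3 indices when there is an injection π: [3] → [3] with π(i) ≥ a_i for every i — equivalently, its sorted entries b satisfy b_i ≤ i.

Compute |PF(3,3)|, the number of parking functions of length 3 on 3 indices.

16

#PF = 1·4^2 = 1 · 16 = 16
E.g. (1,2,1) → sorted (1,1,2): b_i ≤ i ∀i, a PF.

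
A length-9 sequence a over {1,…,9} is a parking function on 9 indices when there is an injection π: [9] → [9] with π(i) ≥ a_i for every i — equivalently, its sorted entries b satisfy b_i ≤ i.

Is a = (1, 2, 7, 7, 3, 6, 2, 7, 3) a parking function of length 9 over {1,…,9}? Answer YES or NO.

YES

Sorted: b = (1, 2, 2, 3, 3, 6, 7, 7, 7).
  b_1=1 ≤ 1
  b_2=2 ≤ 2
  b_3=2 ≤ 3
  b_4=3 ≤ 4
  b_5=3 ≤ 5
  b_6=6 ≤ 6
  b_7=7 ≤ 7
  b_8=7 ≤ 8
  b_9=7 ≤ 9
All bounds hold ⇒ YES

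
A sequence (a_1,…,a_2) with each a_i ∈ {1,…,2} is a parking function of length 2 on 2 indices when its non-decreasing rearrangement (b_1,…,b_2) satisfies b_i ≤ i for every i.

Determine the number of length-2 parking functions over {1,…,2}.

3

Count = (2−2+1)·(2+1)^(2−1) = 1 · 3 = 3 [KW]
Example (1,2) → sorted (1,2): b_i ≤ i ∀i, a PF.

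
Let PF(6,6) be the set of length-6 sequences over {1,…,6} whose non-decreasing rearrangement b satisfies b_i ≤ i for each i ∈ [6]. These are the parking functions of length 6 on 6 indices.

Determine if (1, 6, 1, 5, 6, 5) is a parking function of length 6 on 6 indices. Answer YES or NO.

NO

Sorted: b = (1, 1, 5, 5, 6, 6).
  b_1=1 ≤ 1
  b_2=1 ≤ 2
  b_3=5 > 3
  fails at i=3 ⇒ NO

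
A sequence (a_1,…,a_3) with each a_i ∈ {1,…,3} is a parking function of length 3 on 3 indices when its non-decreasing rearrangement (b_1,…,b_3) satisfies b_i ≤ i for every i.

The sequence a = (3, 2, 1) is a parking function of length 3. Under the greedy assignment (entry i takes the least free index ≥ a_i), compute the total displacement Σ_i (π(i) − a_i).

0

Σπ = 6 ({1..3} each once); Σa = 3+2+1 = 6; disp = 6−6 = 0.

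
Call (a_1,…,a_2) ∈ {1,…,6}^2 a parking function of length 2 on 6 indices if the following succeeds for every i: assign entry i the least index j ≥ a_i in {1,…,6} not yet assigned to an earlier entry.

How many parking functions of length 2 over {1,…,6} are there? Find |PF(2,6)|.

35

#PF = 5·7^1 = 5×7 = 35 [KW]
Example (2,1) → sorted (1,2): b_i ≤ 4+i ∀i, a PF.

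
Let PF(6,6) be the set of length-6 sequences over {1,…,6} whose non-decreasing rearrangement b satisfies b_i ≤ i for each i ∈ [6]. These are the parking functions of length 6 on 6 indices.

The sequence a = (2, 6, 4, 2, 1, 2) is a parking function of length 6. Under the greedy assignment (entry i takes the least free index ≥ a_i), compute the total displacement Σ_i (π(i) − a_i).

4

Σπ(i) = 1+…+6 = 21; Σa = 2+6+4+2+1+2 = 17; disp = 21−17 = 4.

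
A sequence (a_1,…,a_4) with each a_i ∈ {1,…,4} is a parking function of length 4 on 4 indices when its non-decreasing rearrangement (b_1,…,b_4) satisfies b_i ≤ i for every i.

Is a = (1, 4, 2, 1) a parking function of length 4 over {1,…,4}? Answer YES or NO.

YES

Sorted: b = (1, 1, 2, 4).
  b_1=1 ≤ 1
  b_2=1 ≤ 2
  b_3=2 ≤ 3
  b_4=4 ≤ 4
All bounds hold ⇒ YES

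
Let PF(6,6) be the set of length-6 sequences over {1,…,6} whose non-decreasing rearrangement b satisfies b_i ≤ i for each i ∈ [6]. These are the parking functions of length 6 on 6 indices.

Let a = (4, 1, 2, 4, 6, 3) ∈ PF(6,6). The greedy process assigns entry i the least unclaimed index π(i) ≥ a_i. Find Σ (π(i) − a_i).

1

Σπ = 21 ({1..6} each once); Σa = 4+1+2+4+6+3 = 20; disp = 21−20 = 1.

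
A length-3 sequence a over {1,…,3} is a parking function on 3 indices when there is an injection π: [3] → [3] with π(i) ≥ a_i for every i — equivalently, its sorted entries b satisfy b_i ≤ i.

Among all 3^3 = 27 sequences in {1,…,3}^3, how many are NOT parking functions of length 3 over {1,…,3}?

11

|PF| = 1·4^2 = 1·16 = 16 [KW]
E.g. (3,3,1) → sorted (1,3,3): b_2=3>2, not a PF.
3^3 − 16 = 27 − 16 = 11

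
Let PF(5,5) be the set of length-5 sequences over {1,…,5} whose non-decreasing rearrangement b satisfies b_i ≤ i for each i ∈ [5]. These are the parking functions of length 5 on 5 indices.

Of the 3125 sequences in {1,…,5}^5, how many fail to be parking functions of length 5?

Count = 1·6^4 = 1 · 1296 = 1296 [KW]
One tuple (3,5,4,5,3) → sorted (3,3,4,5,5): b_1=3>1, not a PF.
So 3125 − 1296 = 1829 fail.

1829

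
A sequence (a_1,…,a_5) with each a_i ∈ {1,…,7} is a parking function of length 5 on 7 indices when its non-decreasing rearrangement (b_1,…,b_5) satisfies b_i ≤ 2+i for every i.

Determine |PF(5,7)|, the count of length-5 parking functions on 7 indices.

12288

#PF = (8−5)·8^(5−1) = 3·4096 = 12288 [KW]
E.g. (7,1,1,4,1) → sorted (1,1,1,4,7): b_i ≤ 2+i ∀i, a PF.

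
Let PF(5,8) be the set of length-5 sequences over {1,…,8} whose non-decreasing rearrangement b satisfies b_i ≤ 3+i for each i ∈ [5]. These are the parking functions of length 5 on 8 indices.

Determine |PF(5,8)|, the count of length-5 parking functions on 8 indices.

26244

Count = (8−5+1)·(8+1)^(5−1) = 4·6561 = 26244
E.g. (2,7,7,3,2) → sorted (2,2,3,7,7): b_i ≤ 3+i ∀i, a PF.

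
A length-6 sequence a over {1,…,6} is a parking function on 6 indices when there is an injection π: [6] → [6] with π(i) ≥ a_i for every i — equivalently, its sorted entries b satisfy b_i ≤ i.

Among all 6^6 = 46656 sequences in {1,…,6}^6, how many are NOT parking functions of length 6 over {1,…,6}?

29849

Count = (6+1−6)·(6+1)^{6−1} = 1·16807 = 16807 [KW]
Check (4,4,1,3,6,5) → sorted (1,3,4,4,5,6): b_2=3>2, not a PF.
6^6 − 16807 = 46656 − 16807 = 29849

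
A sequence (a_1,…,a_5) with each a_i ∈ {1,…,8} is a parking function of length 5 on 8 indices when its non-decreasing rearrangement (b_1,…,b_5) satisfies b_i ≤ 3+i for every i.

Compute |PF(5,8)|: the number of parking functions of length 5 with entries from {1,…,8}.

#PF = (8−5+1)·(8+1)^(5−1) = 4·6561 = 26244 (Konheim–Weiss)
Check (8,1,4,6,2) → sorted (1,2,4,6,8): b_i ≤ 3+i ∀i, a PF.

26244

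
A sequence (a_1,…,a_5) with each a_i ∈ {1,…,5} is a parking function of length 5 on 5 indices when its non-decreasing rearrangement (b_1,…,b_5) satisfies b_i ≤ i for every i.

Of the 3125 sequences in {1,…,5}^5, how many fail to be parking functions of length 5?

1829

#PF = (6−5)·6^(5−1) = 1 · 1296 = 1296 (Konheim–Weiss)
One tuple (1,5,4,5,5) → sorted (1,4,5,5,5): b_2=4>2, not a PF.
5^5 − 1296 = 3125 − 1296 = 1829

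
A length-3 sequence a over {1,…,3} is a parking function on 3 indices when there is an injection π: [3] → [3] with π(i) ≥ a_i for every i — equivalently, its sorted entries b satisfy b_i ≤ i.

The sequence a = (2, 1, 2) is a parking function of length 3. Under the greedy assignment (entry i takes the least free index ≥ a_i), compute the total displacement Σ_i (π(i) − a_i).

Σπ = 3·4/2 = 6 (π permutes [3]); Σa = 2+1+2 = 5; disp = 6−5 = 1.

1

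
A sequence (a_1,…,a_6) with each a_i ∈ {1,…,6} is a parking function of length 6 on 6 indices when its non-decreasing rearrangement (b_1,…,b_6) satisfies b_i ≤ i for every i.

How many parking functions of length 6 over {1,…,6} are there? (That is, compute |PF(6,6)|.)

16807

Count = (6−6+1)·(6+1)^(6−1) = 1·16807 = 16807 (Pollak)
One tuple (2,3,1,6,3,3) → sorted (1,2,3,3,3,6): b_i ≤ i ∀i, a PF.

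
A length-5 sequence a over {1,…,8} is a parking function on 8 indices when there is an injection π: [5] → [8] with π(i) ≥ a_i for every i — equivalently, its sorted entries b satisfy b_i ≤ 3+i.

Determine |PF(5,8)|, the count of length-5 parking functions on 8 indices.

26244

|PF| = 4·9^4 = 4 · 6561 = 26244 (Konheim–Weiss)
One tuple (5,1,7,5,5) → sorted (1,5,5,5,7): b_i ≤ 3+i ∀i, a PF.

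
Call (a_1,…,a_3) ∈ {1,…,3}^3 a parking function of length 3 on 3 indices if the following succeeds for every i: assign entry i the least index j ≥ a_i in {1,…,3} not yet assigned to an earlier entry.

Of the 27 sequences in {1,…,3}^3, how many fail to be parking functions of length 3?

11

|PF| = (3−3+1)·(3+1)^(3−1) = 1×16 = 16
Check (2,3,3) → sorted (2,3,3): b_1=2>1, not a PF.
So 27 − 16 = 11 fail.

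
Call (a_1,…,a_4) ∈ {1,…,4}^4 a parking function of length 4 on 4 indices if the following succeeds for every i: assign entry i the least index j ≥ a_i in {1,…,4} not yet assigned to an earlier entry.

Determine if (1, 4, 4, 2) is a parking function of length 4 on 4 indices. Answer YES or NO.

NO

Sorted: b = (1, 2, 4, 4).
  b_1=1 ≤ 1
  b_2=2 ≤ 2
  b_3=4 > 3
  fails at i=3 ⇒ NO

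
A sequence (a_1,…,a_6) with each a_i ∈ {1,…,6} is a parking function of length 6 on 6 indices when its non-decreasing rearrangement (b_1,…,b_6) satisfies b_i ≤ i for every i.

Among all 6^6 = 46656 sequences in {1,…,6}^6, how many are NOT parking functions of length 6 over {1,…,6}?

29849

#PF = (6+1−6)·(6+1)^{6−1} = 1·16807 = 16807 (Konheim–Weiss)
Example (4,6,3,4,6,2) → sorted (2,3,4,4,6,6): b_1=2>1, not a PF.
Total 46656; non-PF = 46656−16807 = 29849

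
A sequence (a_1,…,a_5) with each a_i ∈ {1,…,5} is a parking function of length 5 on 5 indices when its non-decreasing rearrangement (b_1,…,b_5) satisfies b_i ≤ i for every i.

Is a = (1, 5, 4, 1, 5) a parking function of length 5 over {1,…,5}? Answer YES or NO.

Order a: b = (1, 1, 4, 5, 5).
  b_1=1 ≤ 1
  b_2=1 ≤ 2
  b_3=4 > 3
  fails at i=3 ⇒ NO

NO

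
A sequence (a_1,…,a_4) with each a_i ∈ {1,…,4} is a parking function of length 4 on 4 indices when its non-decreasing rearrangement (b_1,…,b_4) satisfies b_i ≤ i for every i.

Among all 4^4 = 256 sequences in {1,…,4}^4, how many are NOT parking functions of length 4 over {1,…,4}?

#PF = (4+1−4)·(4+1)^{4−1} = 1·125 = 125 (Konheim–Weiss)
Check (3,4,2,4) → sorted (2,3,4,4): b_1=2>1, not a PF.
4^4 − 125 = 256 − 125 = 131

131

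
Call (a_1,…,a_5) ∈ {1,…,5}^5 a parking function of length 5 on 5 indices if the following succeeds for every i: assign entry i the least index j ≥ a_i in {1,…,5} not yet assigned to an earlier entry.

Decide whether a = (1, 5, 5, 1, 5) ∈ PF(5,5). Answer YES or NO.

NO

Sorted: b = (1, 1, 5, 5, 5).
  b_1=1 ≤ 1
  b_2=1 ≤ 2
  b_3=5 > 3
  fails at i=3 ⇒ NO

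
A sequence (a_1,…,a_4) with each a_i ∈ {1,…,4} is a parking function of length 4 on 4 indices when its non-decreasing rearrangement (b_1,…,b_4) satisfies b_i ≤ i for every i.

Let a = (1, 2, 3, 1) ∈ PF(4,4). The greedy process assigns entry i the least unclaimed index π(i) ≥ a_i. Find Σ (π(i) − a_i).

Σπ = 4·5/2 = 10 (π permutes [4]); Σa = 1+2+3+1 = 7; disp = 10−7 = 3.

3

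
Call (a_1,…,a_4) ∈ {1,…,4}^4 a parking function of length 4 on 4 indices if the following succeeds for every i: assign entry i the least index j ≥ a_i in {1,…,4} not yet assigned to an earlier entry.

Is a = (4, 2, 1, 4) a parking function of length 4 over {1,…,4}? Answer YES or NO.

Order a: b = (1, 2, 4, 4).
  b_1=1 ≤ 1
  b_2=2 ≤ 2
  b_3=4 > 3
  fails at i=3 ⇒ NO

NO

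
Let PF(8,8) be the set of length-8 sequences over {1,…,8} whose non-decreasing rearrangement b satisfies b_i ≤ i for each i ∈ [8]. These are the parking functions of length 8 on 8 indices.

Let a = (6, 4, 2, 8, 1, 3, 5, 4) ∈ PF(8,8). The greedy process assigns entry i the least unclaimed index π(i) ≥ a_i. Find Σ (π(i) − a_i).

Σπ(i) = 1+…+8 = 36; Σa = 6+4+2+8+1+3+5+4 = 33; disp = 36−33 = 3.

3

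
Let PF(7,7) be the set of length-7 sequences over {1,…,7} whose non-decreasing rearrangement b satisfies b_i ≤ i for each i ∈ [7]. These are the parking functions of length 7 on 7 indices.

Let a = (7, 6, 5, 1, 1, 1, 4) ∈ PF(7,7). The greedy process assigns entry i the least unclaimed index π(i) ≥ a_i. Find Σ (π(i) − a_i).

Σπ = 28 ({1..7} each once); Σa = 7+6+5+1+1+1+4 = 25; disp = 28−25 = 3.

3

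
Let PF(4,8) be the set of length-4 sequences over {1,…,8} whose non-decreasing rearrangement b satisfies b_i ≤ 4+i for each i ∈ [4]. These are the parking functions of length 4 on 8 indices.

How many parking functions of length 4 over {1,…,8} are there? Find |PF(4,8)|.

Count = 5·9^3 = 5·729 = 3645
Check (3,2,7,6) → sorted (2,3,6,7): b_i ≤ 4+i ∀i, a PF.

3645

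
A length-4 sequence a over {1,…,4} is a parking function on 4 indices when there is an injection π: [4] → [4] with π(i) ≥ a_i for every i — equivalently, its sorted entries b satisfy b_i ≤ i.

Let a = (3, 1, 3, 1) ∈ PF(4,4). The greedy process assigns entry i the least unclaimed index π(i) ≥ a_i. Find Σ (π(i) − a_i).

Σπ = 4·5/2 = 10 (π permutes [4]); Σa = 3+1+3+1 = 8; disp = 10−8 = 2.

2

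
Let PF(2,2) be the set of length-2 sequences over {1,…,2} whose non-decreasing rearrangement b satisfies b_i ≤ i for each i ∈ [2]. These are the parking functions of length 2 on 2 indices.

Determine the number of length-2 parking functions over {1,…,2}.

3

#PF = (3−2)·3^(2−1) = 1·3 = 3 (Pollak)
Example (1,2) → sorted (1,2): b_i ≤ i ∀i, a PF.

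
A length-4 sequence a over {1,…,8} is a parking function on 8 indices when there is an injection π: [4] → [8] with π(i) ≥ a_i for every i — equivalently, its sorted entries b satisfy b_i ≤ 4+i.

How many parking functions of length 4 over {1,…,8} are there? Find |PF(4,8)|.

3645

#PF = (8−4+1)·(8+1)^(4−1) = 5·729 = 3645 (Pollak)
Check (1,6,3,4) → sorted (1,3,4,6): b_i ≤ 4+i ∀i, a PF.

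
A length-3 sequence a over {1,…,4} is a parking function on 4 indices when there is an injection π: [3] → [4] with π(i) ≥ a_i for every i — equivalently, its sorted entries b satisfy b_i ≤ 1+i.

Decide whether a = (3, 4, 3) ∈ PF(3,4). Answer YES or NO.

Order a: b = (3, 3, 4).
  b_1=3 > 2
  fails at i=1 ⇒ NO

NO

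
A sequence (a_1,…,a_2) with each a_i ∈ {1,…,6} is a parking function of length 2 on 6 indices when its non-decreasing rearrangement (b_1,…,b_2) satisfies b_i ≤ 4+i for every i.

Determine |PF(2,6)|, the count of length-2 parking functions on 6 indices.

|PF| = (7−2)·7^(2−1) = 5·7 = 35 (Pollak)
E.g. (3,6) → sorted (3,6): b_i ≤ 4+i ∀i, a PF.

35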